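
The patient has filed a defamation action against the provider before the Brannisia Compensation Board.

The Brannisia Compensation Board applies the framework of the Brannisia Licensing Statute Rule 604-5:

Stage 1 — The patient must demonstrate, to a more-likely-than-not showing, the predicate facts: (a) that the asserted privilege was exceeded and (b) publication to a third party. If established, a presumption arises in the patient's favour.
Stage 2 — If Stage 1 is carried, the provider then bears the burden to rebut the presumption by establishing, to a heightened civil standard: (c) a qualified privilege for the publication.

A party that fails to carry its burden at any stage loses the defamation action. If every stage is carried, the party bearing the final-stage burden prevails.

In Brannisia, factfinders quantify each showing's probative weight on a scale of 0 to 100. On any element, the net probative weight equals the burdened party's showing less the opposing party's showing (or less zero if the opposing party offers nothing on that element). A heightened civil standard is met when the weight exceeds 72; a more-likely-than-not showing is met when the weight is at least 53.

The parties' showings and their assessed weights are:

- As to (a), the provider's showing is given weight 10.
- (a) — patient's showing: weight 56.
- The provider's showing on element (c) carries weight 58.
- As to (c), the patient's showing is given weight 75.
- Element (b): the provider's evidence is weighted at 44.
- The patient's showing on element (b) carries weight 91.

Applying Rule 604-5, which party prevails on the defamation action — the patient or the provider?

Stage 1 — burden on patient; standard: a more-likely-than-not showing (weight is at least 53).
    (a): 56 − 10 = 46 < 53 [not met]
    (b): 91 − 44 = 47 < 53 [not met]
  Not every element is met, so the patient fails to carry Stage 1.
The analysis ends at Stage 1; the provider prevails.

provider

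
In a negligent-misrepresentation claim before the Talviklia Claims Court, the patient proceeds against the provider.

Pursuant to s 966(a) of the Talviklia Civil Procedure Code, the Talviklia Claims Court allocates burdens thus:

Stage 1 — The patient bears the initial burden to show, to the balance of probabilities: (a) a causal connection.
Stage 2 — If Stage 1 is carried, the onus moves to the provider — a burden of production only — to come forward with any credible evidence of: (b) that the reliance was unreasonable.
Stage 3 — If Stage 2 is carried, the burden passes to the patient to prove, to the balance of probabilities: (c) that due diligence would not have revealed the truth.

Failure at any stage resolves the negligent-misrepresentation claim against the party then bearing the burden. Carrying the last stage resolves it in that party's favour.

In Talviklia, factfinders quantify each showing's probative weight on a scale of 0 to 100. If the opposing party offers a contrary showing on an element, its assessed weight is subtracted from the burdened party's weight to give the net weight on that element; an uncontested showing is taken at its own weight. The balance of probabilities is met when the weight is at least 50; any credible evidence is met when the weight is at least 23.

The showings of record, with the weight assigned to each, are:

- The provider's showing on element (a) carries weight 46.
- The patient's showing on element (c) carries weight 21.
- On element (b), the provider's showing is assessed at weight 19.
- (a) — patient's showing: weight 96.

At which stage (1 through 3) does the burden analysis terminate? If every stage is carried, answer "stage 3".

stage 2

At Stage 1 the patient must meet the balance of probabilities (weight is at least 50): on (a) the weight is 96 less the opposing 46 gives net 50, which does reach 50, so (a) meets the standard.
  Stage 1 carried; the burden shifts to the provider.
At Stage 2 the provider must meet any credible evidence (weight is at least 23): on (b) the weight is 19, which does not reach 23, so (b) does not meet the standard.
  Not every element is met, so the provider fails to carry Stage 2.
The analysis ends at Stage 2; the patient prevails.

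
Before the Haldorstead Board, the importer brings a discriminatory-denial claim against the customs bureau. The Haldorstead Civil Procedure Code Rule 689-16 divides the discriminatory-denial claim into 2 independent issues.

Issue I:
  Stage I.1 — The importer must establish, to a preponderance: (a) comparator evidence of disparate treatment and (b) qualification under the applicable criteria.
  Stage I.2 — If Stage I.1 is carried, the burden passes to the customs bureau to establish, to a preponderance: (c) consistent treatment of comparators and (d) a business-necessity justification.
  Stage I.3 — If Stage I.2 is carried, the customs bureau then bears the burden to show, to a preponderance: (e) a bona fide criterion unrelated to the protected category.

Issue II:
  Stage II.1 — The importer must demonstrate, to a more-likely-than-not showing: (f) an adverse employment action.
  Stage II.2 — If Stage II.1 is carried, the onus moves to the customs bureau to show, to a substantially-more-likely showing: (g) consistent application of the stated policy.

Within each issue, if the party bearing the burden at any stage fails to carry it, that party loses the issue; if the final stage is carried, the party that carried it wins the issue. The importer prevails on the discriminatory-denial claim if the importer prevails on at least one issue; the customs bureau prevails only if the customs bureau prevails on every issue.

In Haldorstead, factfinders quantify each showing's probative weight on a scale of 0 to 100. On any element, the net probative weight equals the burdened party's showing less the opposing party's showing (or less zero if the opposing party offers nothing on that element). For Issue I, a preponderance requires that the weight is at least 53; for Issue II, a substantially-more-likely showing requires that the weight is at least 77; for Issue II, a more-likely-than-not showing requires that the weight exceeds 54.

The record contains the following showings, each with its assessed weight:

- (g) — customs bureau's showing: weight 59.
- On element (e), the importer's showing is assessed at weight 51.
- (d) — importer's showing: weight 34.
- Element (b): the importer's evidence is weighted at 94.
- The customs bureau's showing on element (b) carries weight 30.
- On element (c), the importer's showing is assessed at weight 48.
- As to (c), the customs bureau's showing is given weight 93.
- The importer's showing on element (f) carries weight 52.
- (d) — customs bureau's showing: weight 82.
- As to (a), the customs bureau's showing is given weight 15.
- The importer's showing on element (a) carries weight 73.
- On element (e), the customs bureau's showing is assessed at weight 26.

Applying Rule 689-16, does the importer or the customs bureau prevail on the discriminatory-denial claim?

importer

— Issue I —
Stage I.1 (importer, a preponderance, weight is at least 53): (a) net 73−15=58 ≥ 53 — meets; (b) net 94−30=64 ≥ 53 — meets.
  The importer carries Stage I.1; the customs bureau now bears the burden.
Stage I.2 (customs bureau, a preponderance, weight is at least 53): (c) net 93−48=45 < 53 — fails; (d) net 82−34=48 < 53 — fails.
  Not every element is met, so the customs bureau fails to carry Stage I.2.
So the importer prevails on this issue.
— Issue II —
Stage II.1 (importer, a more-likely-than-not showing, weight exceeds 54): (f) 52 ≤ 54 — fails.
  Stage II.1 not carried; the importer fails its burden.
The analysis ends at Stage II.1; the customs bureau prevails on this issue.
Per-issue: Issue I → importer; Issue II → customs bureau. The importer must prevail on at least one issue; overall, the importer prevails.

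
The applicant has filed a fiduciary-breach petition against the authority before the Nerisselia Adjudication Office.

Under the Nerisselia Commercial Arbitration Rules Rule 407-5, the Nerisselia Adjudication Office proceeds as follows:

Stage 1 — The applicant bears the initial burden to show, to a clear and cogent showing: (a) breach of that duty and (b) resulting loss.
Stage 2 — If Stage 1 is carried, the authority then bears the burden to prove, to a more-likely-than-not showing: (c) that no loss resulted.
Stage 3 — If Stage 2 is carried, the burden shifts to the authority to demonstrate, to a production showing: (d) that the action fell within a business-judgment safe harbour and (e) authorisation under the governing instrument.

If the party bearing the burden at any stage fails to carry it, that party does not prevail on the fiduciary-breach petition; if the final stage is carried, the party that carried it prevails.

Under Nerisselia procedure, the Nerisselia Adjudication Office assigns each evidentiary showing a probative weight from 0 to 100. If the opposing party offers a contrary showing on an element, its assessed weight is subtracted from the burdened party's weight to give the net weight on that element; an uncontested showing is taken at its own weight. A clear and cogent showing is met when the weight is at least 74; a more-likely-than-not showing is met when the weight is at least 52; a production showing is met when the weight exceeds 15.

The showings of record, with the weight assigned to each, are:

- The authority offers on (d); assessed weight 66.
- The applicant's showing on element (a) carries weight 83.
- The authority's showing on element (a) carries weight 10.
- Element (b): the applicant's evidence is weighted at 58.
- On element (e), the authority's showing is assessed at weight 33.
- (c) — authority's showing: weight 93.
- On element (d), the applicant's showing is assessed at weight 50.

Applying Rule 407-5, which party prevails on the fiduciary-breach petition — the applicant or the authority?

authority

Stage 1 (applicant, a clear and cogent showing, weight is at least 74): (a) net 83−10=73 < 74 — fails; (b) 58 < 74 — fails.
  Stage 1 not carried; the applicant fails its burden.
The authority prevails.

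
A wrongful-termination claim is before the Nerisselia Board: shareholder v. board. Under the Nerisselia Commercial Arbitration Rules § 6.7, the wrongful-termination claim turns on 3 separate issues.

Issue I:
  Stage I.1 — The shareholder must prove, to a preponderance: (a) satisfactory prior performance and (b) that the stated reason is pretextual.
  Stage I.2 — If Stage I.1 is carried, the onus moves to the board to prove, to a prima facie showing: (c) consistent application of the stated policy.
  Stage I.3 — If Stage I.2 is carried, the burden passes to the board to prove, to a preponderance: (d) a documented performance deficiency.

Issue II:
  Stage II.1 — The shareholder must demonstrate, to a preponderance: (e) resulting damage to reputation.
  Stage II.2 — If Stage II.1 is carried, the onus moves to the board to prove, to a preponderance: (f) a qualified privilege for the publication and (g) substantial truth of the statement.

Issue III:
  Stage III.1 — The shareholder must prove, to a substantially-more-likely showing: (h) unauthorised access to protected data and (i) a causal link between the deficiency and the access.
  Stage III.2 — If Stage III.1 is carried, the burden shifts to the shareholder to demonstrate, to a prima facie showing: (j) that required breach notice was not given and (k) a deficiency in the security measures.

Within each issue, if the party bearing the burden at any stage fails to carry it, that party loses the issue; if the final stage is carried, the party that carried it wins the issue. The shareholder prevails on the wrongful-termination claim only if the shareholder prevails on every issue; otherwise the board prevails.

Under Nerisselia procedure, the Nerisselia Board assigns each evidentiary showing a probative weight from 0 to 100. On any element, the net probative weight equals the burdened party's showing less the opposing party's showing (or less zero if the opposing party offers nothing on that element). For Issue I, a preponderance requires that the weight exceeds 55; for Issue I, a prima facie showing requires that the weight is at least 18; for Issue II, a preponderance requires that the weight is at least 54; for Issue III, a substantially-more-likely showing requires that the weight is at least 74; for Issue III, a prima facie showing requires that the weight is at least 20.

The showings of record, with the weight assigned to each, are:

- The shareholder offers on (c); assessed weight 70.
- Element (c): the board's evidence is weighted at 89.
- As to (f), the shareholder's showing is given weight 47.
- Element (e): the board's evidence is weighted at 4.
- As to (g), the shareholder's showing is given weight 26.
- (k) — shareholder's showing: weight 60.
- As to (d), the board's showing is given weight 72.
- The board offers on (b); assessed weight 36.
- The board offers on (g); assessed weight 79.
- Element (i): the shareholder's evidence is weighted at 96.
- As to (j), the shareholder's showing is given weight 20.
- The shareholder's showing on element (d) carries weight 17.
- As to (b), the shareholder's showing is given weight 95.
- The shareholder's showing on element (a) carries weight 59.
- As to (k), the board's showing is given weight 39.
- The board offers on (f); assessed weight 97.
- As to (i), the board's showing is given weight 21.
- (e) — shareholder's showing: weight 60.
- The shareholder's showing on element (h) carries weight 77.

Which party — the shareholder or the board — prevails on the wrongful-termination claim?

shareholder

— Issue I —
At Stage I.1 the shareholder must meet a preponderance (weight exceeds 55): on (a) the weight is 59, which does exceed 55, so (a) meets the standard; on (b) the weight is 95 less the opposing 36 gives net 59, > 55, so (b) meets the standard.
  Stage I.1 carried; the burden shifts to the board.
At Stage I.2 the board must meet a prima facie showing (weight is at least 18): on (c) the weight is 89 less the opposing 70 gives net 19, which does reach 18, so (c) meets the standard.
  Stage I.2 carried; the burden remains with the board.
At Stage I.3 the board must meet a preponderance (weight exceeds 55): on (d) the weight is 72 less the opposing 17 gives net 55, ≤ 55, so (d) does not meet the standard.
  Stage I.3 not carried; the board fails its burden.
The shareholder prevails on this issue.
— Issue II —
Stage II.1 — burden on shareholder; standard: a preponderance (weight is at least 54).
    (e): 60 − 4 = 56 ≥ 54 [met]
  The shareholder carries Stage II.1; the board now bears the burden.
Stage II.2 — burden on board; standard: a preponderance (weight is at least 54).
    (f): 97 − 47 = 50 < 54 [not met]
    (g): 79 − 26 = 53 < 54 [not met]
  Stage II.2 not carried; the board fails its burden.
The analysis ends at Stage II.2; the shareholder prevails on this issue.
— Issue III —
At Stage III.1 the shareholder must meet a substantially-more-likely showing (weight is at least 74): on (h) the weight is 77, which does reach 74, so (h) meets the standard; on (i) the weight is 96 less the opposing 21 gives net 75, ≥ 74, so (i) meets the standard.
  Stage III.1 is satisfied; the shareholder continues to bear the burden.
At Stage III.2 the shareholder must meet a prima facie showing (weight is at least 20): on (j) the weight is 20, ≥ 20, so (j) meets the standard; on (k) the weight is 60 less the opposing 39 gives net 21, ≥ 20, so (k) meets the standard.
  Stage III.2 carried; the final stage is satisfied.
Every stage carried; the shareholder prevails on this issue.
Per-issue: Issue I → shareholder; Issue II → shareholder; Issue III → shareholder. The shareholder must prevail on every issue; overall, the shareholder prevails.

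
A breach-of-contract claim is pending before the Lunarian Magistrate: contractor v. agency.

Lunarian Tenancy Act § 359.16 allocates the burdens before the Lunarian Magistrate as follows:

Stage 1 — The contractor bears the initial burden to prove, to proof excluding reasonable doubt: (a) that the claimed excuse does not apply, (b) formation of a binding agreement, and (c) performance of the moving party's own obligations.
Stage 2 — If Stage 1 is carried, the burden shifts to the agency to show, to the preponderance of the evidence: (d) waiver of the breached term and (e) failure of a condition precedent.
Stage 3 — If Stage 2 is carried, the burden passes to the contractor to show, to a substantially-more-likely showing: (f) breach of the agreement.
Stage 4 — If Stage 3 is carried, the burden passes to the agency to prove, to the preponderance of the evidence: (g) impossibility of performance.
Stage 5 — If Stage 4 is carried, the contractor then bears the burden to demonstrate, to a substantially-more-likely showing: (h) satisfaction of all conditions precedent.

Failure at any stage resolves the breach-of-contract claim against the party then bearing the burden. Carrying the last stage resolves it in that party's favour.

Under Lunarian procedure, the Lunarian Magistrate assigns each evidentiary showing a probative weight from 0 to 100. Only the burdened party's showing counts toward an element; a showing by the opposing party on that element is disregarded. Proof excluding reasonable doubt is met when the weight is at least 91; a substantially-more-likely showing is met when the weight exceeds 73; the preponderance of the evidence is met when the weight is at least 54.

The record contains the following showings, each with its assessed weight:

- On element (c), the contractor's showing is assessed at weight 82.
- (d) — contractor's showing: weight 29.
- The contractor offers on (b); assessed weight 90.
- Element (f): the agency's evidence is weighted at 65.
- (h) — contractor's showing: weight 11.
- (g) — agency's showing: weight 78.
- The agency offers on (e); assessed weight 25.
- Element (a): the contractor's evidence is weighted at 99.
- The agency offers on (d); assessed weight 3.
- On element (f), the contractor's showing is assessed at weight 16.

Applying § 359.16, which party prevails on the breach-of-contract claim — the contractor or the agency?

agency

At Stage 1 the contractor must meet proof excluding reasonable doubt (weight is at least 91): on (a) the weight is 99, ≥ 91, so (a) meets the standard; on (b) the weight is 90, which does not reach 91, so (b) does not meet the standard; on (c) the weight is 82, < 91, so (c) does not meet the standard.
  The contractor does not carry Stage 1.
The agency prevails.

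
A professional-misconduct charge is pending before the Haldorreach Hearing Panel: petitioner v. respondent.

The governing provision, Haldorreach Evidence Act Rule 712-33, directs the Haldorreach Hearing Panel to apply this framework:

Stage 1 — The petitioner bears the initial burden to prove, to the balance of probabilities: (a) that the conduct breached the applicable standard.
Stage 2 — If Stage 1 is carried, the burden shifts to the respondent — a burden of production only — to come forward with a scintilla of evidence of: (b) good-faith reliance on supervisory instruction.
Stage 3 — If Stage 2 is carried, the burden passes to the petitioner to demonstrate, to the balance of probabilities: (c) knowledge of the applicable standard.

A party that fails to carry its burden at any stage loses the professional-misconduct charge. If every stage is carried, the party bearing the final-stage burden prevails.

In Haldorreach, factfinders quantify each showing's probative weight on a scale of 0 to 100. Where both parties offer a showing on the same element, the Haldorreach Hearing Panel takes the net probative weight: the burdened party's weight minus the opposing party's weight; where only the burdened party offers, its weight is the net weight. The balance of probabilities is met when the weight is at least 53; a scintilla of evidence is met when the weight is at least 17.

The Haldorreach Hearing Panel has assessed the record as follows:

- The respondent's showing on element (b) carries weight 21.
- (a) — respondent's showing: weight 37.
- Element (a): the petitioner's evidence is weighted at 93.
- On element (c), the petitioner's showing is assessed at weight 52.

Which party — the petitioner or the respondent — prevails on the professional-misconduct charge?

Stage 1 (petitioner, the balance of probabilities, weight is at least 53): (a) net 93−37=56 ≥ 53 — meets.
  Stage 1 carried; the burden shifts to the respondent.
Stage 2 (respondent, a scintilla of evidence, weight is at least 17): (b) 21 ≥ 17 — meets.
  Stage 2 is satisfied; the onus moves to the petitioner.
Stage 3 (petitioner, the balance of probabilities, weight is at least 53): (c) 52 < 53 — fails.
  Not every element is met, so the petitioner fails to carry Stage 3.
So the respondent prevails.

respondent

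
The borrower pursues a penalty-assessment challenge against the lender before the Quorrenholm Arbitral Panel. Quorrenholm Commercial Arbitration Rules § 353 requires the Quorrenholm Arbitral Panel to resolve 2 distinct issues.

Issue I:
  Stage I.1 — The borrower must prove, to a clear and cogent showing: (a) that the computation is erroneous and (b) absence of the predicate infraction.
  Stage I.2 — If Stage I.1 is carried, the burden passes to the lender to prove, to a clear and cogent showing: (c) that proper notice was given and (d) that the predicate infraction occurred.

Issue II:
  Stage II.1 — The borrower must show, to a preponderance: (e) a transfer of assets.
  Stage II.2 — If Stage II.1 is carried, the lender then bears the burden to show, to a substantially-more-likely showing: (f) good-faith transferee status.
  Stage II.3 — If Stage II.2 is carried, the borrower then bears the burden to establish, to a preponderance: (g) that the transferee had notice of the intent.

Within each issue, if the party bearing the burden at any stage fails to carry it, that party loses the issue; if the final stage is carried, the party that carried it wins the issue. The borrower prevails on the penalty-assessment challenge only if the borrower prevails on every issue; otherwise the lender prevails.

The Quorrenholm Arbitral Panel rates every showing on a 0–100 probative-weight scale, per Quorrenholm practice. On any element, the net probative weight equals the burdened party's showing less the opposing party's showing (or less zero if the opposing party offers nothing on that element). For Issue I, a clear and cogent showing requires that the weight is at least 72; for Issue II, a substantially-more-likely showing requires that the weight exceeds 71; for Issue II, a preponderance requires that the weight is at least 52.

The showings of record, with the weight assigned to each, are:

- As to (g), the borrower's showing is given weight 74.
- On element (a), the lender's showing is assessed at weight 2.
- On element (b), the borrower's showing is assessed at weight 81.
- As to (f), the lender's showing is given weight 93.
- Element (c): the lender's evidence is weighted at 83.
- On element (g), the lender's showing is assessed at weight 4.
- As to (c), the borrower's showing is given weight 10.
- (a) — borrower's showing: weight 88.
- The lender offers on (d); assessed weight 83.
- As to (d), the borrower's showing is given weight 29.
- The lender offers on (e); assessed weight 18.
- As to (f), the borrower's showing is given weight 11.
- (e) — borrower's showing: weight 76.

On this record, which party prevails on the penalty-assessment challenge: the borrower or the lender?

— Issue I —
Stage I.1 (borrower, a clear and cogent showing, weight is at least 72): (a) net 88−2=86 ≥ 72 — meets; (b) 81 ≥ 72 — meets.
  Stage I.1 is satisfied; the onus moves to the lender.
Stage I.2 (lender, a clear and cogent showing, weight is at least 72): (c) net 83−10=73 ≥ 72 — meets; (d) net 83−29=54 < 72 — fails.
  Not every element is met, so the lender fails to carry Stage I.2.
The borrower prevails on this issue.
— Issue II —
At Stage II.1 the borrower must meet a preponderance (weight is at least 52): on (e) the weight is 76 less the opposing 18 gives net 58, which does reach 52, so (e) meets the standard.
  All elements met. The burden passes to the lender.
At Stage II.2 the lender must meet a substantially-more-likely showing (weight exceeds 71): on (f) the weight is 93 less the opposing 11 gives net 82, which does exceed 71, so (f) meets the standard.
  Stage II.2 carried; the burden shifts to the borrower.
At Stage II.3 the borrower must meet a preponderance (weight is at least 52): on (g) the weight is 74 less the opposing 4 gives net 70, which does reach 52, so (g) meets the standard.
  The borrower carries the last stage.
Every stage carried; the borrower prevails on this issue.
Per-issue: Issue I → borrower; Issue II → borrower. The borrower must prevail on every issue; overall, the borrower prevails.

borrower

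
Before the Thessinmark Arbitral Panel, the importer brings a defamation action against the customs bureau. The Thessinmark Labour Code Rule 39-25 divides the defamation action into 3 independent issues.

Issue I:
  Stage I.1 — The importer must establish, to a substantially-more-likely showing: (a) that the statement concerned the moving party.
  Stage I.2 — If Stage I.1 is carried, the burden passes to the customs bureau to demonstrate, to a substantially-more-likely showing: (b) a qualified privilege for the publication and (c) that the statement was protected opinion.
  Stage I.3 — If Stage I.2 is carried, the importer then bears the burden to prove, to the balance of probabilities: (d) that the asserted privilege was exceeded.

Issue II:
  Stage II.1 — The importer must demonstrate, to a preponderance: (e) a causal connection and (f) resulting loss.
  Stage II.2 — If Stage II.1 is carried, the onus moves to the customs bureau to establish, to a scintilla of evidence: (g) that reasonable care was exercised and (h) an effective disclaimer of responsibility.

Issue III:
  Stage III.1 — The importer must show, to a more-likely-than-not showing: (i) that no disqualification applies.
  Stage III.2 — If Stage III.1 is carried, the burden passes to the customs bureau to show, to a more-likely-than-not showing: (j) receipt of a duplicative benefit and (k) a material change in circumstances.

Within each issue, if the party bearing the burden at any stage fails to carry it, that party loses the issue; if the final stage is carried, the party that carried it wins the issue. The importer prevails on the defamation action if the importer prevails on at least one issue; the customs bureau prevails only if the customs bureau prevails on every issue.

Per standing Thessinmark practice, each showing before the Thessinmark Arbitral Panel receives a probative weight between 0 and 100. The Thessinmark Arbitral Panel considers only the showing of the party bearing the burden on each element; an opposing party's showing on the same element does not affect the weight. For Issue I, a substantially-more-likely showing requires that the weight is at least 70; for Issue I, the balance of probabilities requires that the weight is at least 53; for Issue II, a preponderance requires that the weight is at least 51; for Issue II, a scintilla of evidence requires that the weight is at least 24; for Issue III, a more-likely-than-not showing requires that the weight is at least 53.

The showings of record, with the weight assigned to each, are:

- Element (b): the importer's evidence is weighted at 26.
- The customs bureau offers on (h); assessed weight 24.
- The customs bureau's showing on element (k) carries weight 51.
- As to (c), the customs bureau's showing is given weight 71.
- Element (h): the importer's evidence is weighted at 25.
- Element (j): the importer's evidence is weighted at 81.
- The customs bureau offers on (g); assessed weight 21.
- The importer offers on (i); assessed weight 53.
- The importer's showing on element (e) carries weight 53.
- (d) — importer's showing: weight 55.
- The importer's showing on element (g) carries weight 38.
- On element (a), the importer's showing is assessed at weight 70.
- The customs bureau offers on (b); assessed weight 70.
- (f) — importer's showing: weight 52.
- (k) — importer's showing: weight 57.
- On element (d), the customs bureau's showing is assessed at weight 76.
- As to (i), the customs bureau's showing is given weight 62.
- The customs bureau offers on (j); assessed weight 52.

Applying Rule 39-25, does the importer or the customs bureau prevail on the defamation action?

— Issue I —
Stage I.1 (importer, a substantially-more-likely showing, weight is at least 70): (a) 70 ≥ 70 — meets.
  Stage I.1 carried; the burden shifts to the customs bureau.
Stage I.2 (customs bureau, a substantially-more-likely showing, weight is at least 70): (b) 70 (importer's 26 disregarded) ≥ 70 — meets; (c) 71 ≥ 70 — meets.
  All elements met. The burden passes to the importer.
Stage I.3 (importer, the balance of probabilities, weight is at least 53): (d) 55 (customs bureau's 76 disregarded) ≥ 53 — meets.
  All elements met at the final stage.
All stages carried — the importer prevails on this issue.
— Issue II —
Stage II.1 — burden on importer; standard: a preponderance (weight is at least 51).
    (e): 53 ≥ 51 [met]
    (f): 52 ≥ 51 [met]
  Stage II.1 is satisfied; the onus moves to the customs bureau.
Stage II.2 — burden on customs bureau; standard: a scintilla of evidence (weight is at least 24).
    (g): 21 (importer's 38 disregarded) < 24 [not met]
    (h): 24 (importer's 25 disregarded) ≥ 24 [met]
  Stage II.2 not carried; the customs bureau fails its burden.
So the importer prevails on this issue.
— Issue III —
Stage III.1 (importer, a more-likely-than-not showing, weight is at least 53): (i) 53 (customs bureau's 62 disregarded) ≥ 53 — meets.
  The importer carries Stage III.1; the customs bureau now bears the burden.
Stage III.2 (customs bureau, a more-likely-than-not showing, weight is at least 53): (j) 52 (importer's 81 disregarded) < 53 — fails; (k) 51 (importer's 57 disregarded) < 53 — fails.
  Not every element is met, so the customs bureau fails to carry Stage III.2.
The analysis ends at Stage III.2; the importer prevails on this issue.
Per-issue: Issue I → importer; Issue II → importer; Issue III → importer. The importer must prevail on at least one issue; overall, the importer prevails.

importer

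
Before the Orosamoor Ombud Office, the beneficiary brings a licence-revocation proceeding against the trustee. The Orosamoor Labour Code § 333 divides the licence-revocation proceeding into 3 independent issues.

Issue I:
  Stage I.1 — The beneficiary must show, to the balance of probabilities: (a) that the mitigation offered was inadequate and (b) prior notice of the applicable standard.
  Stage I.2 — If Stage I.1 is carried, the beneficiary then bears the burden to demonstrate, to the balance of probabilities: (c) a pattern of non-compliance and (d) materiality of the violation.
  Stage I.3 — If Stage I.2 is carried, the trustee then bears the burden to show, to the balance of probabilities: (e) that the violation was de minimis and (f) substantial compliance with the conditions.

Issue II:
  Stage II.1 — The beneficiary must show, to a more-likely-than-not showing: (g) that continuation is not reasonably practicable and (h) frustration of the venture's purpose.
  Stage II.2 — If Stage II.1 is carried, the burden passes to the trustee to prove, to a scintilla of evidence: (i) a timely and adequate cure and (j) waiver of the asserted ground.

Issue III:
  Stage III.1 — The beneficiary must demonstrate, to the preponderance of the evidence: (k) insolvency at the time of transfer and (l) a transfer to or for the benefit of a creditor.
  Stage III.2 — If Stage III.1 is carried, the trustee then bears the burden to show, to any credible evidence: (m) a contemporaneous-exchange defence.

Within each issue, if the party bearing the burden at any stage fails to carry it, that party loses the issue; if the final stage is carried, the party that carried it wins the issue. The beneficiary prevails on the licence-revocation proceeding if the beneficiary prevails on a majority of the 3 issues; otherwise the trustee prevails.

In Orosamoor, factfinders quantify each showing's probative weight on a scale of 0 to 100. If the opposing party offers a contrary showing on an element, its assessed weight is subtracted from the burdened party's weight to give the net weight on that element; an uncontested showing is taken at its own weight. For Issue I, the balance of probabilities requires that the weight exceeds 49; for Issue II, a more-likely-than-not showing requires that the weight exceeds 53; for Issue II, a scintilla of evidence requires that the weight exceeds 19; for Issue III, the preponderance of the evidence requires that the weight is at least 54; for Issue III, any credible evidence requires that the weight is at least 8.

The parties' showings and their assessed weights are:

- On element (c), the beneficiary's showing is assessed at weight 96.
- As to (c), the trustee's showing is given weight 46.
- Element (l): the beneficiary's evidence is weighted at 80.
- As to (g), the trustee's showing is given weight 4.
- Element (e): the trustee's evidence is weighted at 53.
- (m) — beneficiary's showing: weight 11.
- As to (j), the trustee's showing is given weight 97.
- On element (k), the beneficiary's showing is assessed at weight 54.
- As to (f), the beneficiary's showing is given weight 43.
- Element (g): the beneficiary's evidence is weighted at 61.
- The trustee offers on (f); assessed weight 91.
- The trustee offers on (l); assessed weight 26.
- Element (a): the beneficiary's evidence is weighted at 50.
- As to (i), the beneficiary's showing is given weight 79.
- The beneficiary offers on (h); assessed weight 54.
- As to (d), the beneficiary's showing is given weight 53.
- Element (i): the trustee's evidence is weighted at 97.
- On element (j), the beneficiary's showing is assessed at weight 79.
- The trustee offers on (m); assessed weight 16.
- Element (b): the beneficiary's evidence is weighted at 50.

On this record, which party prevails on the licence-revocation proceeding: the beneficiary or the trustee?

— Issue I —
At Stage I.1 the beneficiary must meet the balance of probabilities (weight exceeds 49): on (a) the weight is 50, > 49, so (a) meets the standard; on (b) the weight is 50, which does exceed 49, so (b) meets the standard.
  Stage I.1 carried; the burden remains with the beneficiary.
At Stage I.2 the beneficiary must meet the balance of probabilities (weight exceeds 49): on (c) the weight is 96 less the opposing 46 gives net 50, > 49, so (c) meets the standard; on (d) the weight is 53, which does exceed 49, so (d) meets the standard.
  All elements met. The burden passes to the trustee.
At Stage I.3 the trustee must meet the balance of probabilities (weight exceeds 49): on (e) the weight is 53, which does exceed 49, so (e) meets the standard; on (f) the weight is 91 less the opposing 43 gives net 48, which does not exceed 49, so (f) does not meet the standard.
  Not every element is met, so the trustee fails to carry Stage I.3.
So the beneficiary prevails on this issue.
— Issue II —
Stage II.1 — burden on beneficiary; standard: a more-likely-than-not showing (weight exceeds 53).
    (g): 61 − 4 = 57 > 53 [met]
    (h): 54 > 53 [met]
  Stage II.1 is satisfied; the onus moves to the trustee.
Stage II.2 — burden on trustee; standard: a scintilla of evidence (weight exceeds 19).
    (i): 97 − 79 = 18 ≤ 19 [not met]
    (j): 97 − 79 = 18 ≤ 19 [not met]
  Stage II.2 not carried; the trustee fails its burden.
So the beneficiary prevails on this issue.
— Issue III —
Stage III.1 — burden on beneficiary; standard: the preponderance of the evidence (weight is at least 54).
    (k): 54 ≥ 54 [met]
    (l): 80 − 26 = 54 ≥ 54 [met]
  The beneficiary carries Stage III.1; the trustee now bears the burden.
Stage III.2 — burden on trustee; standard: any credible evidence (weight is at least 8).
    (m): 16 − 11 = 5 < 8 [not met]
  Stage III.2 not carried; the trustee fails its burden.
The beneficiary prevails on this issue.
Per-issue: Issue I → beneficiary; Issue II → beneficiary; Issue III → beneficiary. The beneficiary must prevail on a majority of issues; overall, the beneficiary prevails.

beneficiary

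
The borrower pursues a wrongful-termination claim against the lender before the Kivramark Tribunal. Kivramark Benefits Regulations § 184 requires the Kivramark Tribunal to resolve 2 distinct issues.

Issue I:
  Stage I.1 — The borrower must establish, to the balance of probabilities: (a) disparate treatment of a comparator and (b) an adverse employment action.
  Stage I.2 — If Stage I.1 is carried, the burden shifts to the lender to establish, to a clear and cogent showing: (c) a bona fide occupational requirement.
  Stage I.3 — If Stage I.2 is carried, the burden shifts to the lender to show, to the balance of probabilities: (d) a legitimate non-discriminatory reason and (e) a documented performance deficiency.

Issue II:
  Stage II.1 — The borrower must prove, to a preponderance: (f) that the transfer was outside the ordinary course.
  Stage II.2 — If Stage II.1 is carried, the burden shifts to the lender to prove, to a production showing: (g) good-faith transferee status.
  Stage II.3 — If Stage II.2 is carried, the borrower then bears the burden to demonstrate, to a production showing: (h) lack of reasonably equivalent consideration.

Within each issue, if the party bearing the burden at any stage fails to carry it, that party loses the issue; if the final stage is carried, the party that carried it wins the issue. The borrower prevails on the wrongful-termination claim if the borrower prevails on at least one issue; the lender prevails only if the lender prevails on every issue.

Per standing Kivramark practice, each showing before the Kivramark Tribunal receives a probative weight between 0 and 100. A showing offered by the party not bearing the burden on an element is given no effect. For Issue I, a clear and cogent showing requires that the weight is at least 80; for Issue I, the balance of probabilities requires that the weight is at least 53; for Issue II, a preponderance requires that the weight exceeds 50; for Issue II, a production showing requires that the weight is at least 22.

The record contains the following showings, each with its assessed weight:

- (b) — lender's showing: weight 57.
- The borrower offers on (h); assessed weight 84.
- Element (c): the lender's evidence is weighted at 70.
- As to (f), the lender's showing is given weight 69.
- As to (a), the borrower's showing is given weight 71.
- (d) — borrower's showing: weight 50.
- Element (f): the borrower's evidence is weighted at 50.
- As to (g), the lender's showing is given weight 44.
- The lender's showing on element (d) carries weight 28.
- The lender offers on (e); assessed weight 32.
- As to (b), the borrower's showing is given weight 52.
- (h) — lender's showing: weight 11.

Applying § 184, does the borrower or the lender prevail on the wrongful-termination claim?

— Issue I —
Stage I.1 (borrower, the balance of probabilities, weight is at least 53): (a) 71 ≥ 53 — meets; (b) 52 (lender's 57 disregarded) < 53 — fails.
  Stage I.1 not carried; the borrower fails its burden.
The lender prevails on this issue.
— Issue II —
Stage II.1 (borrower, a preponderance, weight exceeds 50): (f) 50 (lender's 69 disregarded) ≤ 50 — fails.
  Not every element is met, so the borrower fails to carry Stage II.1.
The lender prevails on this issue.
Per-issue: Issue I → lender; Issue II → lender. The borrower must prevail on at least one issue; overall, the lender prevails.

lender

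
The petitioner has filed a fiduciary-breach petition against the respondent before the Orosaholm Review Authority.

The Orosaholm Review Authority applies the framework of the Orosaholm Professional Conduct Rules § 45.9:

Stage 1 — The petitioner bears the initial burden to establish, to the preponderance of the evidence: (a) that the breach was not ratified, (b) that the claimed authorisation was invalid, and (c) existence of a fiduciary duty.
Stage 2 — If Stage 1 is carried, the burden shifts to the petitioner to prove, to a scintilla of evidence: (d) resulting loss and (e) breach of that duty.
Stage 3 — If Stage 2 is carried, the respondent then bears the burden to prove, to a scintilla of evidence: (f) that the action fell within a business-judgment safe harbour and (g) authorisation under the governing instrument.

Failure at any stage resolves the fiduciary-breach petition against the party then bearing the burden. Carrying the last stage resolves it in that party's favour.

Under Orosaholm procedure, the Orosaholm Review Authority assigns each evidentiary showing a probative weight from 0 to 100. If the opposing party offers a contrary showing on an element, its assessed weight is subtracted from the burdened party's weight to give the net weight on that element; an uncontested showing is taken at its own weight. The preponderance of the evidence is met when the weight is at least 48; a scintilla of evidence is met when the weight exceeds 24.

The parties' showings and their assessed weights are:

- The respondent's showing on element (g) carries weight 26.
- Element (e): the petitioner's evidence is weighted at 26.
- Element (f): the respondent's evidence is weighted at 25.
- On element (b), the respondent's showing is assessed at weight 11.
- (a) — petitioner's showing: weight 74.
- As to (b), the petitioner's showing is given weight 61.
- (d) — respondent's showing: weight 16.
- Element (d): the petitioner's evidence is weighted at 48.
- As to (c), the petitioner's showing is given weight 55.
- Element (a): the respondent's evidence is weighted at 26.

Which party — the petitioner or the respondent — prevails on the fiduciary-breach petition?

Stage 1 (petitioner, the preponderance of the evidence, weight is at least 48): (a) net 74−26=48 ≥ 48 — meets; (b) net 61−11=50 ≥ 48 — meets; (c) 55 ≥ 48 — meets.
  Stage 1 is satisfied; the petitioner continues to bear the burden.
Stage 2 (petitioner, a scintilla of evidence, weight exceeds 24): (d) net 48−16=32 > 24 — meets; (e) 26 > 24 — meets.
  Stage 2 is satisfied; the onus moves to the respondent.
Stage 3 (respondent, a scintilla of evidence, weight exceeds 24): (f) 25 > 24 — meets; (g) 26 > 24 — meets.
  The respondent carries the last stage.
Every stage carried; the respondent prevails.

respondent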